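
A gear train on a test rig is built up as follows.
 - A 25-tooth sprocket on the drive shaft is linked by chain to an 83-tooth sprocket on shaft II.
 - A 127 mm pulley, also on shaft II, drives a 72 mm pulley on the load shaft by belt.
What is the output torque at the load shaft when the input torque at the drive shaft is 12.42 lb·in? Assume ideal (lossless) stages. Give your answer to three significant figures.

23.4 lb·in

chain 83/25 = 3.32 → τ = 12.42·3.32 = 41.234 lb·in
belt 72/127 = 0.56693 → τ = 41.234·0.56693 = 23.377 lb·in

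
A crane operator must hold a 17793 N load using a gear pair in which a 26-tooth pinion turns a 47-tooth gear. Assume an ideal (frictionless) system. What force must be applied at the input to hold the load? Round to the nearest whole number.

Gear pair MA = 47/26 = 1.8077.
Effort = load / MA = 17793 / 1.8077 = 9842.9 N.

9843 N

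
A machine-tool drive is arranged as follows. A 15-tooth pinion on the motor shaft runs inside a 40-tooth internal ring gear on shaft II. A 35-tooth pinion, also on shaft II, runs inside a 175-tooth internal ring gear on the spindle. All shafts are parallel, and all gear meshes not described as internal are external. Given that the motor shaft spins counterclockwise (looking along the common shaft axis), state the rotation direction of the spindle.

the motor shaft → shaft II: internal mesh, same direction → CCW.
shaft II → the spindle: internal mesh, same direction → CCW.
0 reversals in total — an even number — so the spindle turns the same way as the motor shaft.

counterclockwise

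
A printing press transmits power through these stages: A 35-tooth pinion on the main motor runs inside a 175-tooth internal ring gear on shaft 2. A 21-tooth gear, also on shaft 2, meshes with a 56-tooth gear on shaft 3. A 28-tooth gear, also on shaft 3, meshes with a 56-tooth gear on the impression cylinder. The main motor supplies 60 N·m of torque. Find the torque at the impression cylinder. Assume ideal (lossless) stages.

1600 N·m

Internal gear: ratio = 175/35 = 5; torque at shaft 2 = 60 × 5 = 300 N·m.
Gear mesh: ratio = 56/21 = 2.6667; torque at shaft 3 = 300 × 2.6667 = 800 N·m.
Gear mesh: ratio = 56/28 = 2; torque at the impression cylinder = 800 × 2 = 1600 N·m.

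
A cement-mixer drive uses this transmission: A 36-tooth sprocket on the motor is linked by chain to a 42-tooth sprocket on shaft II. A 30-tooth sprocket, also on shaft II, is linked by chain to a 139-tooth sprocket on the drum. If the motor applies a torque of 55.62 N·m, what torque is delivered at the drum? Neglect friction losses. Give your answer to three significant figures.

301 N·m

Chain: ratio = 42/36 = 1.1667; torque at shaft II = 55.62 × 1.1667 = 64.89 N·m.
Chain: ratio = 139/30 = 4.6333; torque at the drum = 64.89 × 4.6333 = 300.66 N·m.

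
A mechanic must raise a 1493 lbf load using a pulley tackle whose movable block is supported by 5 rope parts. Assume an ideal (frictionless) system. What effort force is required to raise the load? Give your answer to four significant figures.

Block-and-tackle MA = number of supporting rope parts = 5.
Effort = load / MA = 1493 / 5 = 298.6 lbf.

298.6 lbf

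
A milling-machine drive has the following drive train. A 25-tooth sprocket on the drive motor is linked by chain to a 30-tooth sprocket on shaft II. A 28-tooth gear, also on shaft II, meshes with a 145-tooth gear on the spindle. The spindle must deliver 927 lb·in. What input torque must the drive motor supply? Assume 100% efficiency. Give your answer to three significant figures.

Overall ratio R = 1.2 × 5.1786 = 6.2143.
Input torque = output torque / R = 927 / 6.2143 = 149.17 lb·in.

149 lb·in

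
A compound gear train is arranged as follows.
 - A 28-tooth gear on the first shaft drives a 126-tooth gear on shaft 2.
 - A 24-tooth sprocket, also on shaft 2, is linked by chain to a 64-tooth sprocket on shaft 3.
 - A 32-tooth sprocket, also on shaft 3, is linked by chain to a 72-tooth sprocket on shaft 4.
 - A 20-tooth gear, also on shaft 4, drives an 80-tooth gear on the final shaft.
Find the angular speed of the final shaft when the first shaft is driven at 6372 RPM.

59 RPM

the first shaft → shaft 2 (gear mesh, 126/28): 6372 ÷ 4.5 = 1416 RPM
shaft 2 → shaft 3 (chain, 64/24): 1416 ÷ 2.6667 = 531 RPM
shaft 3 → shaft 4 (chain, 72/32): 531 ÷ 2.25 = 236 RPM
shaft 4 → the final shaft (gear mesh, 80/20): 236 ÷ 4 = 59 RPM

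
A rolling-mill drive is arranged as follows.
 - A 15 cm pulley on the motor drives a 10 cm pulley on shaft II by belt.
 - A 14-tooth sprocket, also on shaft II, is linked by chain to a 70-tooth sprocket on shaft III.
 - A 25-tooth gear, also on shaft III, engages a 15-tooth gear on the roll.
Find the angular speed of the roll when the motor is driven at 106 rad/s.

53 rad/s

the motor → shaft II (belt, 10/15): 106 ÷ 0.66667 = 159 rad/s
shaft II → shaft III (chain, 70/14): 159 ÷ 5 = 31.8 rad/s
shaft III → the roll (gear mesh, 15/25): 31.8 ÷ 0.6 = 53 rad/s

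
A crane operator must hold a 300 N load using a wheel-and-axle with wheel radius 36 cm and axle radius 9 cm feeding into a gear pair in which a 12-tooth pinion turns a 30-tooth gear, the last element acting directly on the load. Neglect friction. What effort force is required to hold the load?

30 N

Wheel-and-axle MA = R/r = 36/9 = 4.
Gear pair MA = 30/12 = 2.5.
Combined ideal MA = 4 × 2.5 = 10.
Effort = load / MA = 300 / 10 = 30 N.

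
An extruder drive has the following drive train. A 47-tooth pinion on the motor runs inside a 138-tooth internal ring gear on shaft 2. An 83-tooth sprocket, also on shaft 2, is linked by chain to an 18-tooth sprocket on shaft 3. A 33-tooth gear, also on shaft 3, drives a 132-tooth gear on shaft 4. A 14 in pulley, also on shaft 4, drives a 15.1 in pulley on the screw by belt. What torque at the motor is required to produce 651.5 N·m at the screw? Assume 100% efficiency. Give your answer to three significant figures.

237 N·m

Overall ratio R = 2.9362 × 0.21687 × 4 × 1.0786 = 2.7472.
Input torque = output torque / R = 651.5 / 2.7472 = 237.15 N·m.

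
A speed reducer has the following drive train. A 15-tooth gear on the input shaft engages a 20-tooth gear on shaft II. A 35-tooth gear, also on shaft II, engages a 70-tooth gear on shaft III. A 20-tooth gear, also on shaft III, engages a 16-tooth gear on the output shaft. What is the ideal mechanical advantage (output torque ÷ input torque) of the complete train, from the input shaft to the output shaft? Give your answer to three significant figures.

Each stage contributes driven/driver: gear mesh 20/15 = 1.3333, gear mesh 70/35 = 2, gear mesh 16/20 = 0.8.
Overall: 1.3333 × 2 × 0.8 = 2.1333.

2.13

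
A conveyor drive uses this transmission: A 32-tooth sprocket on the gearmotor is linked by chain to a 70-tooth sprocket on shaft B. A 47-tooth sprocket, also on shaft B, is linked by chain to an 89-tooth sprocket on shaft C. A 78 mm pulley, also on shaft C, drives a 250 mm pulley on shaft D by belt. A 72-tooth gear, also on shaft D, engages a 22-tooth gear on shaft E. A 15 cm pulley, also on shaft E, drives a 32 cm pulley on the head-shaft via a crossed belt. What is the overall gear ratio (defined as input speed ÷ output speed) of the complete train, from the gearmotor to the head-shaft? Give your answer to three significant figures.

Each stage contributes driven/driver: chain 70/32 = 2.1875, chain 89/47 = 1.8936, belt 250/78 = 3.2051, gear mesh 22/72 = 0.30556, belt 32/15 = 2.1333.
Overall: 2.1875 × 1.8936 × 3.2051 × 0.30556 × 2.1333 = 8.6544.

8.65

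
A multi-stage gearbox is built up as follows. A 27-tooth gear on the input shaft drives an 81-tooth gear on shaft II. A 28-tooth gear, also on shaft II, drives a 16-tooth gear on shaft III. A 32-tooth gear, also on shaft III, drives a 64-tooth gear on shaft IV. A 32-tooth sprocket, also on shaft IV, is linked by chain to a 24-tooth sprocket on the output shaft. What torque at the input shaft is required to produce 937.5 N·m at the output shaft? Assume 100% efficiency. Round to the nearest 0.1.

Overall ratio R = 3 × 0.57143 × 2 × 0.75 = 2.5714.
Input torque = output torque / R = 937.5 / 2.5714 = 364.58 N·m.

364.6 N·m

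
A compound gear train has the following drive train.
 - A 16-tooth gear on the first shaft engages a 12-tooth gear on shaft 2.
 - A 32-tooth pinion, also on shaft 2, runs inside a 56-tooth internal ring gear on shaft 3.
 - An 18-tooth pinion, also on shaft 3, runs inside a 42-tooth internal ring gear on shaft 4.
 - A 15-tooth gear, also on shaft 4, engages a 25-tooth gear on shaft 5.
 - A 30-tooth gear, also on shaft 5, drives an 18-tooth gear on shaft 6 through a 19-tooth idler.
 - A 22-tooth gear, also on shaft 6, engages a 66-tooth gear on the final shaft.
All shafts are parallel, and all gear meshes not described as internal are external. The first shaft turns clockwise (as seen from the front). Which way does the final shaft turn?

the first shaft → shaft 2: external mesh, 1 reversal → CCW.
shaft 2 → shaft 3: internal mesh, same direction → CCW.
shaft 3 → shaft 4: internal mesh, same direction → CCW.
shaft 4 → shaft 5: external mesh, 1 reversal → CW.
shaft 5 → shaft 6: driver → idler → driven is 2 external meshes, 2 reversals → CW.
shaft 6 → the final shaft: external mesh, 1 reversal → CCW.
5 reversals in total — an odd number — so the final shaft turns opposite to the first shaft.

anticlockwise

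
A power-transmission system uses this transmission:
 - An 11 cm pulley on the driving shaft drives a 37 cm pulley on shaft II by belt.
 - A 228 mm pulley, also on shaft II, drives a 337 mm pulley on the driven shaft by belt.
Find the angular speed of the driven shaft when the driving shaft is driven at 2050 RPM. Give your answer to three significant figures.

412 RPM

Belt: ratio = 37/11 = 3.3636, so shaft II turns at 2050 / 3.3636 = 609.46 RPM.
Belt: ratio = 337/228 = 1.4781, so the driven shaft turns at 609.46 / 1.4781 = 412.33 RPM.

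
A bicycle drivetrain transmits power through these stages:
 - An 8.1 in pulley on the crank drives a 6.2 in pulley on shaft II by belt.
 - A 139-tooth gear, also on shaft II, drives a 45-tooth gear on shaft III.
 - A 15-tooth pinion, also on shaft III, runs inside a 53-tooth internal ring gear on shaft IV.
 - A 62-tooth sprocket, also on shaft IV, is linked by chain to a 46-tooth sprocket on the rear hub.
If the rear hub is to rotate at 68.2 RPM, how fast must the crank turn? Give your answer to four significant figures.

Overall ratio R = 0.76543 × 0.32374 × 3.5333 × 0.74194 = 0.64961.
Required input speed = output speed × R = 68.2 × 0.64961 = 44.304 RPM.

44.30 RPM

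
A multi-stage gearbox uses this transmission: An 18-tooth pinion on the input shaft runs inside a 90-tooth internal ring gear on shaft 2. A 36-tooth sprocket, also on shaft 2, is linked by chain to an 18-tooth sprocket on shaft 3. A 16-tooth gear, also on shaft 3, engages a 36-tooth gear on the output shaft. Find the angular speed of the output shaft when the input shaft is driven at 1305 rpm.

232 rpm

the input shaft → shaft 2 (internal gear, 90/18): 1305 ÷ 5 = 261 rpm
shaft 2 → shaft 3 (chain, 18/36): 261 ÷ 0.5 = 522 rpm
shaft 3 → the output shaft (gear mesh, 36/16): 522 ÷ 2.25 = 232 rpm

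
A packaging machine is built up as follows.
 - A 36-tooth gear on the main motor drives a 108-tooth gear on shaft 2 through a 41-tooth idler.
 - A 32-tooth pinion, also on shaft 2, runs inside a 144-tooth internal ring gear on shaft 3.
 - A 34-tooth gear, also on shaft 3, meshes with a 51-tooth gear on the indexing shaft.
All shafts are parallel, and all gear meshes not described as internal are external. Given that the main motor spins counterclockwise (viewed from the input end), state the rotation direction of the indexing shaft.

clockwise

the main motor → shaft 2: driver → idler → driven is 2 external meshes, 2 reversals → CCW.
shaft 2 → shaft 3: internal mesh, same direction → CCW.
shaft 3 → the indexing shaft: external mesh, 1 reversal → CW.
3 reversals in total — an odd number — so the indexing shaft turns opposite to the main motor.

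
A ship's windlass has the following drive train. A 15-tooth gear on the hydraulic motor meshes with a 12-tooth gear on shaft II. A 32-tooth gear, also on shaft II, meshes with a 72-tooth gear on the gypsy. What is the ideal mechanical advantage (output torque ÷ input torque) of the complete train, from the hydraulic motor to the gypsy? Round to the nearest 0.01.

1.80

Each stage contributes driven/driver: gear mesh 12/15 = 0.8, gear mesh 72/32 = 2.25.
Overall: 0.8 × 2.25 = 1.8.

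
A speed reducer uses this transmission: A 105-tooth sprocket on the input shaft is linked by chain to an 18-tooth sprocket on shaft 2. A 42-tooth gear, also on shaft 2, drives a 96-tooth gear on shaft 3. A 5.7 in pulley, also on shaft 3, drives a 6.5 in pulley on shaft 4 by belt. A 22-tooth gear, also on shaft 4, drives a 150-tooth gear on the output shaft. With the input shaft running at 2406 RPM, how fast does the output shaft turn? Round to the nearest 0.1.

789.7 RPM

Chain: ratio = 18/105 = 0.17143, so shaft 2 turns at 2406 / 0.17143 = 14035 RPM.
Gear mesh: ratio = 96/42 = 2.2857, so shaft 3 turns at 14035 / 2.2857 = 6140.3 RPM.
Belt: ratio = 6.5/5.7 = 1.1404, so shaft 4 turns at 6140.3 / 1.1404 = 5384.6 RPM.
Gear mesh: ratio = 150/22 = 6.8182, so the output shaft turns at 5384.6 / 6.8182 = 789.74 RPM.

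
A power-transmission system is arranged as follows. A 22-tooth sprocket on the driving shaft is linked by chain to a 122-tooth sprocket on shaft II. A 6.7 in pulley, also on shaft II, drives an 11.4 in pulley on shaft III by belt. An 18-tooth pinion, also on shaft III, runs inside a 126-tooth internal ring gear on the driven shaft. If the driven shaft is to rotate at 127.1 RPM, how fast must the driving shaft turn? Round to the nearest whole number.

Overall ratio R = 5.5455 × 1.7015 × 7 = 66.049.
Required input speed = output speed × R = 127.1 × 66.049 = 8394.8 RPM.

8395 RPM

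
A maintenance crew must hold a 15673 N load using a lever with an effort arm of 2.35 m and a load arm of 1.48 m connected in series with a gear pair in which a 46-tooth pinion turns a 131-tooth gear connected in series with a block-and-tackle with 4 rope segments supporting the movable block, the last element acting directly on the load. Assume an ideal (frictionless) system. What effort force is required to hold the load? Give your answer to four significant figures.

Lever MA = effort arm / load arm = 2.35/1.48 = 1.5878.
Gear pair MA = 131/46 = 2.8478.
Block-and-tackle MA = number of supporting rope parts = 4.
Combined ideal MA = 1.5878 × 2.8478 × 4 = 18.088.
Effort = load / MA = 15673 / 18.088 = 866.51 N.

866.5 N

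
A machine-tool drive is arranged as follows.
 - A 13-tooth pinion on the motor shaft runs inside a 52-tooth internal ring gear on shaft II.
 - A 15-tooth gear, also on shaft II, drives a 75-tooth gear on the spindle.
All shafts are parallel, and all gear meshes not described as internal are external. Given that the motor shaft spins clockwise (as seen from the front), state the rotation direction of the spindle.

the motor shaft → shaft II: internal mesh, same direction → CW.
shaft II → the spindle: external mesh, 1 reversal → CCW.
1 reversal in total — an odd number — so the spindle turns opposite to the motor shaft.

counterclockwise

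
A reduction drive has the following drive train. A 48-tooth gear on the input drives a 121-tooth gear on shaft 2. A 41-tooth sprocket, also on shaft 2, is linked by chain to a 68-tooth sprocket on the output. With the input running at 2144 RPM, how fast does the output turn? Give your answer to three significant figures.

513 RPM

the input → shaft 2 (gear mesh, 121/48): 2144 ÷ 2.5208 = 850.51 RPM
shaft 2 → the output (chain, 68/41): 850.51 ÷ 1.6585 = 512.81 RPM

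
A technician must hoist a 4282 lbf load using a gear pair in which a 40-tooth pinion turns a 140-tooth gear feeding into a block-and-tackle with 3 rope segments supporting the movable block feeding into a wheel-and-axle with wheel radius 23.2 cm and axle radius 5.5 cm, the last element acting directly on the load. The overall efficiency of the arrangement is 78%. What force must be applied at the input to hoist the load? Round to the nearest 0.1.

Gear pair MA = 140/40 = 3.5.
Block-and-tackle MA = number of supporting rope parts = 3.
Wheel-and-axle MA = R/r = 23.2/5.5 = 4.2182.
Combined ideal MA = 3.5 × 3 × 4.2182 = 44.291.
Actual MA = 44.291 × 0.78 = 34.547.
Effort = load / actual MA = 4282 / 34.547 = 123.95 lbf.

123.9 lbf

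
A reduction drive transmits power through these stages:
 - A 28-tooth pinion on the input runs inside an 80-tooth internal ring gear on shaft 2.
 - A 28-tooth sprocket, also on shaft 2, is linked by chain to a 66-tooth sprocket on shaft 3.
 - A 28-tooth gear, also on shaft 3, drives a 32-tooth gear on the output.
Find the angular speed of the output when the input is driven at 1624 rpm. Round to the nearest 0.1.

internal gear 80/28 = 2.8571 → 1624/2.8571 = 568.4 rpm
chain 66/28 = 2.3571 → 568.4/2.3571 = 241.14 rpm
gear mesh 32/28 = 1.1429 → 241.14/1.1429 = 211 rpm

211.0 rpm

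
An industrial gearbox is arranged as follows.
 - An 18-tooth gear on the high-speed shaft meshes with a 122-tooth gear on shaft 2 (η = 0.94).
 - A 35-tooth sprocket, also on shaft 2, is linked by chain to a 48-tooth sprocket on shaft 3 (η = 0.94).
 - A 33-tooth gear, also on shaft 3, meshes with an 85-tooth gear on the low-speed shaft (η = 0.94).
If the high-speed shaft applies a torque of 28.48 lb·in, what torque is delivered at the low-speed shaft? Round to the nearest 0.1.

After the gear mesh (122/18): 28.48 × 6.7778 × 0.94 = 181.45 lb·in
After the chain (48/35): 181.45 × 1.3714 × 0.94 = 233.91 lb·in
After the gear mesh (85/33): 233.91 × 2.5758 × 0.94 = 566.36 lb·in

566.4 lb·in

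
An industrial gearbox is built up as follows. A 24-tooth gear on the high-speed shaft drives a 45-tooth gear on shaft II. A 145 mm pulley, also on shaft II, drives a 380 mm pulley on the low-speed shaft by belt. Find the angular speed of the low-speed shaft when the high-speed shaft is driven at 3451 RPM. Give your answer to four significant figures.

702.3 RPM

the high-speed shaft → shaft II (gear mesh, 45/24): 3451 ÷ 1.875 = 1840.5 RPM
shaft II → the low-speed shaft (belt, 380/145): 1840.5 ÷ 2.6207 = 702.31 RPM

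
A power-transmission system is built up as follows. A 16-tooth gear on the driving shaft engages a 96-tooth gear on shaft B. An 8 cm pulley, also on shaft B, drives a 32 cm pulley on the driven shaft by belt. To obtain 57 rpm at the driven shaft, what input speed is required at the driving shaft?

1368 rpm

Overall ratio R = 6 × 4 = 24.
Required input speed = output speed × R = 57 × 24 = 1368 rpm.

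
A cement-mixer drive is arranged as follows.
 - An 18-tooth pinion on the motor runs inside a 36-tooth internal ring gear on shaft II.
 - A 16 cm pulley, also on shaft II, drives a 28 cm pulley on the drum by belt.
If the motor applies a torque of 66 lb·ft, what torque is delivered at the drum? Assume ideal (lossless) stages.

After the internal gear (36/18): 66 × 2 = 132 lb·ft
After the belt (28/16): 132 × 1.75 = 231 lb·ft

231 lb·ft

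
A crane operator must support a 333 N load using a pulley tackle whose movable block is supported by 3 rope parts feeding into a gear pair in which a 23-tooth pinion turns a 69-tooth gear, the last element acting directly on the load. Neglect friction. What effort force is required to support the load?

37 N

Block-and-tackle MA = number of supporting rope parts = 3.
Gear pair MA = 69/23 = 3.
Combined ideal MA = 3 × 3 = 9.
Effort = load / MA = 333 / 9 = 37 N.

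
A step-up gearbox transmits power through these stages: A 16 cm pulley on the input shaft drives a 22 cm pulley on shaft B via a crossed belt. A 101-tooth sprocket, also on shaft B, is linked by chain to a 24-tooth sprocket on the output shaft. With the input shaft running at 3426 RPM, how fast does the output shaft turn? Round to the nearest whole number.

Belt: ratio = 22/16 = 1.375, so shaft B turns at 3426 / 1.375 = 2491.6 RPM.
Chain: ratio = 24/101 = 0.23762, so the output shaft turns at 2491.6 / 0.23762 = 10486 RPM.

10486 RPM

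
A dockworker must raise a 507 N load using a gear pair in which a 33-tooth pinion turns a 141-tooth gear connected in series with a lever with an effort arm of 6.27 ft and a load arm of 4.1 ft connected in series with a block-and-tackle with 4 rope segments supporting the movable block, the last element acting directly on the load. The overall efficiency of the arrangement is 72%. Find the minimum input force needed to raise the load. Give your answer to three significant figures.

26.9 N

Gear pair MA = 141/33 = 4.2727.
Lever MA = effort arm / load arm = 6.27/4.1 = 1.5293.
Block-and-tackle MA = number of supporting rope parts = 4.
Combined ideal MA = 4.2727 × 1.5293 × 4 = 26.137.
Actual MA = 26.137 × 0.72 = 18.818.
Effort = load / actual MA = 507 / 18.818 = 26.942 N.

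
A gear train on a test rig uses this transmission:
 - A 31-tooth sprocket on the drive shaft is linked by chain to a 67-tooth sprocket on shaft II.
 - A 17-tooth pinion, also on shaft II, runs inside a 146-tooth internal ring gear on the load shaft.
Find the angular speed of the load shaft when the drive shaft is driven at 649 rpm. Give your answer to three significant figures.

35.0 rpm

the drive shaft → shaft II (chain, 67/31): 649 ÷ 2.1613 = 300.28 rpm
shaft II → the load shaft (internal gear, 146/17): 300.28 ÷ 8.5882 = 34.965 rpm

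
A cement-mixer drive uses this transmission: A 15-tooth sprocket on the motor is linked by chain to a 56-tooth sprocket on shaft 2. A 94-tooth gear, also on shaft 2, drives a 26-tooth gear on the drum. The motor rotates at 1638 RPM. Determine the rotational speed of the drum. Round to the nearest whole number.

1586 RPM

the motor → shaft 2 (chain, 56/15): 1638 ÷ 3.7333 = 438.75 RPM
shaft 2 → the drum (gear mesh, 26/94): 438.75 ÷ 0.2766 = 1586.2 RPM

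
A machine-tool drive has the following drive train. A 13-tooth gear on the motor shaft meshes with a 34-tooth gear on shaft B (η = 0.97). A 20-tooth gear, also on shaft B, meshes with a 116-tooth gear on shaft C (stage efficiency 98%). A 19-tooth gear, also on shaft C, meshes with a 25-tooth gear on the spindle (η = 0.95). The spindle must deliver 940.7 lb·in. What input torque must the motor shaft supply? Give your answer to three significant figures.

52.2 lb·in

Overall ratio R = 2.6154 × 5.8 × 1.3158 = 19.96; overall efficiency η = 0.97 × 0.98 × 0.95 = 0.9031.
Input torque = output torque / (R × η) = 940.7 / (19.96 × 0.9031) = 52.189 lb·in.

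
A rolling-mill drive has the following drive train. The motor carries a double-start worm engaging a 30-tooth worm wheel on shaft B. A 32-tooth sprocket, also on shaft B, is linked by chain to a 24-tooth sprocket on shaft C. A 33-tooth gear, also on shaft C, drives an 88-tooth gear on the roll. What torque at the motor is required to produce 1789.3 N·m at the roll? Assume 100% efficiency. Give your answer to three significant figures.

59.6 N·m

Overall ratio R = 15 × 0.75 × 2.6667 = 30.
Input torque = output torque / R = 1789.3 / 30 = 59.643 N·m.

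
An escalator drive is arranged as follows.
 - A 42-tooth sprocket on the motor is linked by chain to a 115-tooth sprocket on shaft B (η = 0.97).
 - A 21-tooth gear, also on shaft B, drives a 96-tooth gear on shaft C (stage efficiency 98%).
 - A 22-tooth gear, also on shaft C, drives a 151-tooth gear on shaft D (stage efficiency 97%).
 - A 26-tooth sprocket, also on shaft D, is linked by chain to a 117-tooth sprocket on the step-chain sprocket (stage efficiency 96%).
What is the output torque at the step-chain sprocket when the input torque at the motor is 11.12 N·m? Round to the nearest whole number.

3806 N·m

chain 115/42 = 2.7381 → τ = 11.12·2.7381·0.97 = 29.534 N·m
gear mesh 96/21 = 4.5714 → τ = 29.534·4.5714·0.98 = 132.31 N·m
gear mesh 151/22 = 6.8636 → τ = 132.31·6.8636·0.97 = 880.91 N·m
chain 117/26 = 4.5 → τ = 880.91·4.5·0.96 = 3805.5 N·m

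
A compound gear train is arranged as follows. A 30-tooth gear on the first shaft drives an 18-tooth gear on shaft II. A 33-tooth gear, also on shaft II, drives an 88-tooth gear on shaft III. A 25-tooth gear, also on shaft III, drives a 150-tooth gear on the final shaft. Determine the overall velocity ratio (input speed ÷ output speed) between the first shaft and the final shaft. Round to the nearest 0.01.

Each stage contributes driven/driver: gear mesh 18/30 = 0.6, gear mesh 88/33 = 2.6667, gear mesh 150/25 = 6.
Overall: 0.6 × 2.6667 × 6 = 9.6.

9.60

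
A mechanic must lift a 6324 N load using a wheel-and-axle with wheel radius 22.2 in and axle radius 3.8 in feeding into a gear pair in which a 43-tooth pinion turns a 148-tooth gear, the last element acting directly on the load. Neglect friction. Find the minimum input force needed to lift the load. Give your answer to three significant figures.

Wheel-and-axle MA = R/r = 22.2/3.8 = 5.8421.
Gear pair MA = 148/43 = 3.4419.
Combined ideal MA = 5.8421 × 3.4419 = 20.108.
Effort = load / MA = 6324 / 20.108 = 314.51 N.

315 N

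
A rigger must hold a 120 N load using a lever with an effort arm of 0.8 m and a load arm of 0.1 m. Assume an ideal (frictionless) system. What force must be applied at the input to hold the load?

15 N

Lever MA = effort arm / load arm = 0.8/0.1 = 8.
Effort = load / MA = 120 / 8 = 15 N.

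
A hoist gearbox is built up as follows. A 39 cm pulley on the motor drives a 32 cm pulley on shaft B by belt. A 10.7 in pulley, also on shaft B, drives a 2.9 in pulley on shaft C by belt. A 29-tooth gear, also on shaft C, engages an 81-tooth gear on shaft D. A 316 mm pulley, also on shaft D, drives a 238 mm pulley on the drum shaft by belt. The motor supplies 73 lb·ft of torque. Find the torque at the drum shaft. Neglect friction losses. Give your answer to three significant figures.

belt 32/39 = 0.82051 → τ = 73·0.82051 = 59.897 lb·ft
belt 2.9/10.7 = 0.27103 → τ = 59.897·0.27103 = 16.234 lb·ft
gear mesh 81/29 = 2.7931 → τ = 16.234·2.7931 = 45.343 lb·ft
belt 238/316 = 0.75316 → τ = 45.343·0.75316 = 34.151 lb·ft

34.2 lb·ft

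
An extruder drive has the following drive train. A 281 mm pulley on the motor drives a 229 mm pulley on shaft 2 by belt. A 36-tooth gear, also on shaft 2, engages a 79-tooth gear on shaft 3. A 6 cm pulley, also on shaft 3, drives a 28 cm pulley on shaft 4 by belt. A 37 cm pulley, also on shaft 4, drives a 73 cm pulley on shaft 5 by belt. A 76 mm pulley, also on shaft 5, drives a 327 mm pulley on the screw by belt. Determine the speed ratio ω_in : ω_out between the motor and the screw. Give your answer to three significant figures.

Each stage contributes driven/driver: belt 229/281 = 0.81495, gear mesh 79/36 = 2.1944, belt 28/6 = 4.6667, belt 73/37 = 1.973, belt 327/76 = 4.3026.
Overall: 0.81495 × 2.1944 × 4.6667 × 1.973 × 4.3026 = 70.846.

70.8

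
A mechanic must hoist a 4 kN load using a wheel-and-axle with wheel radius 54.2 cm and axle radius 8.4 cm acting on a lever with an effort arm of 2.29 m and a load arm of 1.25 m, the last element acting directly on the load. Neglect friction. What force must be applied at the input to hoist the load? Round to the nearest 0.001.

0.338 kN

Wheel-and-axle MA = R/r = 54.2/8.4 = 6.4524.
Lever MA = effort arm / load arm = 2.29/1.25 = 1.832.
Combined ideal MA = 6.4524 × 1.832 = 11.821.
Effort = load / MA = 4 / 11.821 = 0.33839 kN.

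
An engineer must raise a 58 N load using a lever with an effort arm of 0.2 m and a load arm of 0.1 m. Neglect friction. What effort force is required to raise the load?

29 N

Lever MA = effort arm / load arm = 0.2/0.1 = 2.
Effort = load / MA = 58 / 2 = 29 N.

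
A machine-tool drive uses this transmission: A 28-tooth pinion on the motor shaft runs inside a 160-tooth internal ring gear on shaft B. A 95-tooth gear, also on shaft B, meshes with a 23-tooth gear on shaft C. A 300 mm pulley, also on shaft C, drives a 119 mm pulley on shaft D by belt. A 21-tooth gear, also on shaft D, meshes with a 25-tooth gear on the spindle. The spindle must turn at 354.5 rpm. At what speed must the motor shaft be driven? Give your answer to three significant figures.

232 rpm

Overall ratio R = 5.7143 × 0.24211 × 0.39667 × 1.1905 = 0.6533.
Required input speed = output speed × R = 354.5 × 0.6533 = 231.59 rpm.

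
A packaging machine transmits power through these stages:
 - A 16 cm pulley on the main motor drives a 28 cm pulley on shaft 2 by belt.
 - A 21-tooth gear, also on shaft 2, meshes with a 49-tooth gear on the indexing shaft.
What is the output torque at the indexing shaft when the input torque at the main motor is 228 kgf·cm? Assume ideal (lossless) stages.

Belt: ratio = 28/16 = 1.75; torque at shaft 2 = 228 × 1.75 = 399 kgf·cm.
Gear mesh: ratio = 49/21 = 2.3333; torque at the indexing shaft = 399 × 2.3333 = 931 kgf·cm.

931 kgf·cm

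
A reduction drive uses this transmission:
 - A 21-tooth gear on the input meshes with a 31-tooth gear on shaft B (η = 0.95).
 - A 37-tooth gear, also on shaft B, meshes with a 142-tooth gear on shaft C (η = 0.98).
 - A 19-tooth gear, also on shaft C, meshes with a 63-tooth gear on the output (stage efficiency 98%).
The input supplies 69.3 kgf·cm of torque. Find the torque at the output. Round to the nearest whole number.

After the gear mesh (31/21): 69.3 × 1.4762 × 0.95 = 97.185 kgf·cm
After the gear mesh (142/37): 97.185 × 3.8378 × 0.98 = 365.52 kgf·cm
After the gear mesh (63/19): 365.52 × 3.3158 × 0.98 = 1187.7 kgf·cm

1188 kgf·cm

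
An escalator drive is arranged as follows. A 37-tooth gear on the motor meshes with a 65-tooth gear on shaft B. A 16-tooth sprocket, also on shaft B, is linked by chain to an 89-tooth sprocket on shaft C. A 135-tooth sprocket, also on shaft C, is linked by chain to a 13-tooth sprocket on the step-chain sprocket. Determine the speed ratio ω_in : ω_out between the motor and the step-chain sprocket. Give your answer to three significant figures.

Each stage contributes driven/driver: gear mesh 65/37 = 1.7568, chain 89/16 = 5.5625, chain 13/135 = 0.096296.
Overall: 1.7568 × 5.5625 × 0.096296 = 0.941.

0.941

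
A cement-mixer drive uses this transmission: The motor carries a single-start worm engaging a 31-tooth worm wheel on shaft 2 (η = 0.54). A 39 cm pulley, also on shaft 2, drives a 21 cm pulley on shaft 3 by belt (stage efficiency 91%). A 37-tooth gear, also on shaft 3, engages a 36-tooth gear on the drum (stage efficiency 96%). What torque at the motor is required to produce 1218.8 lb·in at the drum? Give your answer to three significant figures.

Overall ratio R = 31 × 0.53846 × 0.97297 = 16.241; overall efficiency η = 0.54 × 0.91 × 0.96 = 0.4717.
Input torque = output torque / (R × η) = 1218.8 / (16.241 × 0.4717) = 159.08 lb·in.

159 lb·in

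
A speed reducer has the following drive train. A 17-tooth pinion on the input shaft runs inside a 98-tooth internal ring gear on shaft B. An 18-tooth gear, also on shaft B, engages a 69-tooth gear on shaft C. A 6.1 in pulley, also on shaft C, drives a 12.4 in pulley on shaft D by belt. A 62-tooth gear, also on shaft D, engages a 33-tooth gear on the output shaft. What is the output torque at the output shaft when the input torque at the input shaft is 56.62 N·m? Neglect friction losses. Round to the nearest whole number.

internal gear 98/17 = 5.7647 → τ = 56.62·5.7647 = 326.4 N·m
gear mesh 69/18 = 3.8333 → τ = 326.4·3.8333 = 1251.2 N·m
belt 12.4/6.1 = 2.0328 → τ = 1251.2·2.0328 = 2543.4 N·m
gear mesh 33/62 = 0.53226 → τ = 2543.4·0.53226 = 1353.7 N·m

1354 N·m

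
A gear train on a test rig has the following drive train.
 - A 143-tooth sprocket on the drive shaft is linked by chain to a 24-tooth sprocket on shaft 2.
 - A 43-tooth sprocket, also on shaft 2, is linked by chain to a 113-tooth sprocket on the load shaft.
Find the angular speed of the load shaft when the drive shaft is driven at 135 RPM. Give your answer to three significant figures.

Chain: ratio = 24/143 = 0.16783, so shaft 2 turns at 135 / 0.16783 = 804.38 RPM.
Chain: ratio = 113/43 = 2.6279, so the load shaft turns at 804.38 / 2.6279 = 306.09 RPM.

306 RPM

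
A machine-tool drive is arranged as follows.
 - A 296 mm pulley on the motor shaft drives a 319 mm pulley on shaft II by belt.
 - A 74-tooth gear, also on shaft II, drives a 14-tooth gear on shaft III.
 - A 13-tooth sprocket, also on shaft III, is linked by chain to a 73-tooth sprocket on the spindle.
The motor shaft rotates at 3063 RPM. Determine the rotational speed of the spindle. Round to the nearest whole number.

2675 RPM

belt 319/296 = 1.0777 → 3063/1.0777 = 2842.2 RPM
gear mesh 14/74 = 0.18919 → 2842.2/0.18919 = 15023 RPM
chain 73/13 = 5.6154 → 15023/5.6154 = 2675.3 RPM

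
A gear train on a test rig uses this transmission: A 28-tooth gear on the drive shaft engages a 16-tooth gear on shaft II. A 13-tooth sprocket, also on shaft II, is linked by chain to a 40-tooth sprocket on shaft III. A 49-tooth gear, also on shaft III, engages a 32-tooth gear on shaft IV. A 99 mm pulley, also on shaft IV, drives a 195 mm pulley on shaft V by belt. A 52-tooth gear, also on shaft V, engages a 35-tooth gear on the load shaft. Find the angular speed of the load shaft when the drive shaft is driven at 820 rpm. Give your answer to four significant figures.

the drive shaft → shaft II (gear mesh, 16/28): 820 ÷ 0.57143 = 1435 rpm
shaft II → shaft III (chain, 40/13): 1435 ÷ 3.0769 = 466.38 rpm
shaft III → shaft IV (gear mesh, 32/49): 466.38 ÷ 0.65306 = 714.14 rpm
shaft IV → shaft V (belt, 195/99): 714.14 ÷ 1.9697 = 362.56 rpm
shaft V → the load shaft (gear mesh, 35/52): 362.56 ÷ 0.67308 = 538.66 rpm

538.7 rpm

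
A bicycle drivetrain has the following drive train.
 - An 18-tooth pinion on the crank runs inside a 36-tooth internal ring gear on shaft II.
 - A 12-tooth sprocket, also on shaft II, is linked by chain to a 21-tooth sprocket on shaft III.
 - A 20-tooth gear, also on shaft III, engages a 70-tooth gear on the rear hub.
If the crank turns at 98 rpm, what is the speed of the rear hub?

8 rpm

the crank → shaft II (internal gear, 36/18): 98 ÷ 2 = 49 rpm
shaft II → shaft III (chain, 21/12): 49 ÷ 1.75 = 28 rpm
shaft III → the rear hub (gear mesh, 70/20): 28 ÷ 3.5 = 8 rpm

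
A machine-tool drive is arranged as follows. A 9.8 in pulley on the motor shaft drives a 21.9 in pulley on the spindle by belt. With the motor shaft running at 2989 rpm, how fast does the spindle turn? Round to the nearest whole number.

1338 rpm

the motor shaft → the spindle (belt, 21.9/9.8): 2989 ÷ 2.2347 = 1337.5 rpm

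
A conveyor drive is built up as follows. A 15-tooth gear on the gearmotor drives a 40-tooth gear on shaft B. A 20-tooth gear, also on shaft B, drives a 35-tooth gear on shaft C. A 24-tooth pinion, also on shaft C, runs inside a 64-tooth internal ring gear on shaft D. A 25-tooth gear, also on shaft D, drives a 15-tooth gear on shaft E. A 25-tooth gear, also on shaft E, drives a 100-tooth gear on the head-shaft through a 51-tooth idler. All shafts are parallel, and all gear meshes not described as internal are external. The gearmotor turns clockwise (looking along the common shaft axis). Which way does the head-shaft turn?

counterclockwise

the gearmotor → shaft B: external mesh, 1 reversal → CCW.
shaft B → shaft C: external mesh, 1 reversal → CW.
shaft C → shaft D: internal mesh, same direction → CW.
shaft D → shaft E: external mesh, 1 reversal → CCW.
shaft E → the head-shaft: driver → idler → driven is 2 external meshes, 2 reversals → CCW.
5 reversals in total — an odd number — so the head-shaft turns opposite to the gearmotor.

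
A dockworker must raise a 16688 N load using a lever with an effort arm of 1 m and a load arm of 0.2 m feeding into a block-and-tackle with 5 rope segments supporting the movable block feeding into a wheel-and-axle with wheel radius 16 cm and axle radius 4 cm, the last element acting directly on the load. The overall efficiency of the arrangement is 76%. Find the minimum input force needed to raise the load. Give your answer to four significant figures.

Lever MA = effort arm / load arm = 1/0.2 = 5.
Block-and-tackle MA = number of supporting rope parts = 5.
Wheel-and-axle MA = R/r = 16/4 = 4.
Combined ideal MA = 5 × 5 × 4 = 100.
Actual MA = 100 × 0.76 = 76.
Effort = load / actual MA = 16688 / 76 = 219.58 N.

219.6 N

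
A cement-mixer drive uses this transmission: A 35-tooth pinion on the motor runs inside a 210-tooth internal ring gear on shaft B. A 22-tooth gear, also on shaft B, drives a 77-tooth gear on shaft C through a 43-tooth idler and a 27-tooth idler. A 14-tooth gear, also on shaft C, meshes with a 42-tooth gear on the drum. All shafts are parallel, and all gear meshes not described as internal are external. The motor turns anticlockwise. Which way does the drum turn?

anticlockwise

the motor → shaft B: internal mesh, same direction → CCW.
shaft B → shaft C: driver → idler → idler → driven is 3 external meshes, 3 reversals → CW.
shaft C → the drum: external mesh, 1 reversal → CCW.
4 reversals in total — an even number — so the drum turns the same way as the motor.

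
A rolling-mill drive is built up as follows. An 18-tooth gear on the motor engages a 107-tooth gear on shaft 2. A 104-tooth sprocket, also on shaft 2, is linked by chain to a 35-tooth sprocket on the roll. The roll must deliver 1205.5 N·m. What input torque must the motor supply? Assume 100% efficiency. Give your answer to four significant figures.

602.6 N·m

Overall ratio R = 5.9444 × 0.33654 = 2.0005.
Input torque = output torque / R = 1205.5 / 2.0005 = 602.59 N·m.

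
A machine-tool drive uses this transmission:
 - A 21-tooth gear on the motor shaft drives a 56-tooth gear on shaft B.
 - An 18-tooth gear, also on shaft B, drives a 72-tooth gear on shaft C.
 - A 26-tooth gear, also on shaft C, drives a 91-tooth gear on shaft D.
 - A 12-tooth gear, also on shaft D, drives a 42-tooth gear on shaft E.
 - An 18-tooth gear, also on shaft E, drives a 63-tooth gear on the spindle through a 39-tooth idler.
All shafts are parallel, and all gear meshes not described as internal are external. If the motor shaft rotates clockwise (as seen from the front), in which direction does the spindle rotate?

clockwise

the motor shaft → shaft B: external mesh, 1 reversal → CCW.
shaft B → shaft C: external mesh, 1 reversal → CW.
shaft C → shaft D: external mesh, 1 reversal → CCW.
shaft D → shaft E: external mesh, 1 reversal → CW.
shaft E → the spindle: driver → idler → driven is 2 external meshes, 2 reversals → CW.
6 reversals in total — an even number — so the spindle turns the same way as the motor shaft.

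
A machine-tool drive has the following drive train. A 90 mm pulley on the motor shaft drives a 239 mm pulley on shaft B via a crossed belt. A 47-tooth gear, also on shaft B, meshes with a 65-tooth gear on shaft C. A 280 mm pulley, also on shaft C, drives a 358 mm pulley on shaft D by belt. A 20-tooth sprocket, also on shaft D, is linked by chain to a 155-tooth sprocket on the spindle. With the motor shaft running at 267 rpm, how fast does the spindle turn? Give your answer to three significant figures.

Belt: ratio = 239/90 = 2.6556, so shaft B turns at 267 / 2.6556 = 100.54 rpm.
Gear mesh: ratio = 65/47 = 1.383, so shaft C turns at 100.54 / 1.383 = 72.701 rpm.
Belt: ratio = 358/280 = 1.2786, so shaft D turns at 72.701 / 1.2786 = 56.861 rpm.
Chain: ratio = 155/20 = 7.75, so the spindle turns at 56.861 / 7.75 = 7.3369 rpm.

7.34 rpm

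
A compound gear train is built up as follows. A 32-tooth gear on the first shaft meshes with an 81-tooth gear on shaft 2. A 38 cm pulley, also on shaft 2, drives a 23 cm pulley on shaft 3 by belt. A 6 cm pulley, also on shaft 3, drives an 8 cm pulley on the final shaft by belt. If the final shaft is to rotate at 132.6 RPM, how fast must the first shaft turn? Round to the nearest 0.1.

Overall ratio R = 2.5312 × 0.60526 × 1.3333 = 2.0428.
Required input speed = output speed × R = 132.6 × 2.0428 = 270.87 RPM.

270.9 RPM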